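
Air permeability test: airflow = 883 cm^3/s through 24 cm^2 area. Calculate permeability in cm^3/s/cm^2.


Formula: Air Permeability = Airflow / Test Area
AP = 883 cm^3/s / 24 cm^2
AP = 36.8 cm^3/s/cm^2

36.8 cm^3/s/cm^2


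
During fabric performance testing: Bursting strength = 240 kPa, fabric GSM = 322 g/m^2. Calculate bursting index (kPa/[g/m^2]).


Formula: Bursting Index = Bursting Strength / Fabric GSM
BI = 240 kPa / 322 g/m^2
BI = 0.745 kPa/(g/m^2)

0.745 kPa/(g/m^2)


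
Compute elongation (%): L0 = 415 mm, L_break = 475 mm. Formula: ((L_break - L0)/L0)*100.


Formula: Elongation (%) = ((L_break - L0) / L0) * 100
Step 1: Extension = 475 - 415 = 60 mm
Step 2: Elongation = (60 / 415) * 100
Step 3: Elongation = 0.144578 * 100 = 14.4578% ≈ 14.5%

14.5%


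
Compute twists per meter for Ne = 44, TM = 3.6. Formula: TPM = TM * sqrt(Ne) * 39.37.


Formula: TPM = TM * sqrt(Ne) * 39.37
Step 1: sqrt(Ne) = sqrt(44) = 6.6332
Step 2: TM * sqrt(Ne) = 3.6 * 6.6332 = 23.8795
Step 3: TPM = 23.8795 * 39.37 = 940 twists/m

940 twists/m


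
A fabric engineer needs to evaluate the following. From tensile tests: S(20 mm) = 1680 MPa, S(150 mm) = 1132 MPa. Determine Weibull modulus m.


Formula: m = ln(L1/L2) / ln(S2/S1)
Step 1: ln(L1/L2) = ln(20/150) = -2.01490
Step 2: S2/S1 = 1132/1680 = 0.67381
Step 3: ln(S2/S1) = ln(0.67381) = -0.39481
Step 4: m = -2.01490 / -0.39481 = 5.10

5.10 (Weibull m)


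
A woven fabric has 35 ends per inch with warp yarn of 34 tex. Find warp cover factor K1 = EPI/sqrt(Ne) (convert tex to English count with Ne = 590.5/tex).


Formula: K1 = EPI / sqrt(Ne), with Ne = 590.5 / tex_warp
Step 1: Ne = 590.5 / 34 = 17.368
Step 2: sqrt(Ne) = sqrt(17.368) = 4.1675
Step 3: K1 = 35 / 4.1675 = 8.4

8.4


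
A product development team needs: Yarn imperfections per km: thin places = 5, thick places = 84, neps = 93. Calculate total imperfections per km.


Formula: Total = thin places + thick places + neps
Total = 5 + 84 + 93
Total = 182 imperfections/km

182 imperfections/km


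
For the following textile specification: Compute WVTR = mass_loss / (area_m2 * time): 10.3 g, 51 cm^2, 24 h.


Formula: WVTR = mass_loss / (area * time)
Step 1: Convert area: 51 cm^2 = 0.0051 m^2
Step 2: WVTR = 10.3 g / (0.0051 m^2 * 24 h)
Step 3: WVTR = 10.3 / 0.1224 = 84.2 g/m^2/h

84.2 g/m^2/h


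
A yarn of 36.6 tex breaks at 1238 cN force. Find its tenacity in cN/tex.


Formula: Tenacity = Breaking force / Linear density
Tenacity = 1238 cN / 36.6 tex
Tenacity = 33.83 cN/tex

33.83 cN/tex


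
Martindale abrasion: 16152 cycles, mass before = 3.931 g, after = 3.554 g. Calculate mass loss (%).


Formula: Mass loss% = ((m_before - m_after) / m_before) * 100
Step 1: Mass loss = 3.931 - 3.554 = 0.377 g
Step 2: Ratio = 0.377 / 3.931 = 0.0959044
Step 3: Mass loss% = 0.0959044 * 100 = 9.59044% ≈ 9.59%

9.59%


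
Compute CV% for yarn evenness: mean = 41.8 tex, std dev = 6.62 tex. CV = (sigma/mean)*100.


Formula: CV% = (standard deviation / mean) * 100
Step 1: Ratio = 6.62 / 41.8 = 0.158373
Step 2: CV% = 0.158373 * 100 = 15.8373% ≈ 15.8%

15.8%


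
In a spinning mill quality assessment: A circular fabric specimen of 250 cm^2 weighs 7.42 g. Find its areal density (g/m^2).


Formula: GSM = mass_g / area_m2
Step 1: Convert area: 250 cm^2 = 250 / 10000 = 0.025 m^2
Step 2: GSM = 7.42 g / 0.025 m^2 = 296.8 g/m^2

296.8 g/m^2


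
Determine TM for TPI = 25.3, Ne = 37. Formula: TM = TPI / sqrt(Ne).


Formula: TM = TPI / sqrt(Ne)
Step 1: sqrt(Ne) = sqrt(37) = 6.0828
Step 2: TM = 25.3 / 6.0828 = 4.16

4.16 TM


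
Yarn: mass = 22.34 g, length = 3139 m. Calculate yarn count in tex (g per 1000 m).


Formula: Tex = (mass_g / length_m) * 1000
Substituting: Tex = (22.34 / 3139) * 1000
Intermediate: 22.34 / 3139 = 0.00711692 g/m
Tex = 0.00711692 * 1000 = 7.12 tex

7.12 tex


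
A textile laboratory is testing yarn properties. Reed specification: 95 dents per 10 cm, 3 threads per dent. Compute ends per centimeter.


Formula: EPC = (dents per 10 cm * ends per dent) / 10
Step 1: Total ends per 10 cm = 95 * 3 = 285
Step 2: EPC = 285 / 10 = 28.5 ends/cm

28.5 ends/cm


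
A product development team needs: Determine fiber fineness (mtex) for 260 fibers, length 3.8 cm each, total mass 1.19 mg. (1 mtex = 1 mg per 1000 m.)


Formula: fineness (mtex) = mass (mg) / total length (km) = (mass_mg / total_length_m) * 1000
Step 1: Convert fiber length: 3.8 cm = 0.038 m
Step 2: Total fiber length = 260 * 0.038 = 9.88 m
Step 3: Linear density = 1.19 mg / 9.88 m = 0.1204 mg/m
Step 4: fineness = 0.1204 * 1000 = 120.4 mtex

120.4 mtex


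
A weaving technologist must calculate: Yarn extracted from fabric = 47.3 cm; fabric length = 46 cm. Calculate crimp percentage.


Formula: Crimp% = ((L_yarn - L_fabric) / L_fabric) * 100
Step 1: Extension = 47.3 - 46 = 1.3 cm
Step 2: Crimp% = (1.3 / 46) * 100
Step 3: Crimp% = 0.028261 * 100 = 2.8261% ≈ 2.8%

2.8%


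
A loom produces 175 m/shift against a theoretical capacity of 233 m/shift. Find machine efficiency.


Formula: Efficiency% = (Actual output / Theoretical output) * 100
Efficiency% = (175 / 233) * 100
Efficiency% = 0.751073 * 100 = 75.1073% ≈ 75.1%

75.1%


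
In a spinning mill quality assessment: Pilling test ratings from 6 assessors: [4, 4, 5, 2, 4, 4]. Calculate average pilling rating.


Formula: Mean = sum / count
Sum = 4 + 4 + 5 + 2 + 4 + 4 = 23
Mean = 23 / 6 = 3.8

3.8


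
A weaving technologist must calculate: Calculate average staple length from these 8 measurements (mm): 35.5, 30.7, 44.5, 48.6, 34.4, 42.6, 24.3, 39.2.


Formula: Mean = sum of lengths / count
Sum = 35.5 + 30.7 + 44.5 + 48.6 + 34.4 + 42.6 + 24.3 + 39.2
Sum = 299.8 mm
Mean = 299.8 / 8 = 37.48 mm

37.48 mm


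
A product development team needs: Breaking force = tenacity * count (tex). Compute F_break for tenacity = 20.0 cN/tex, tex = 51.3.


Formula: Breaking force = Tenacity * Linear density
F = 20.0 cN/tex * 51.3 tex
F = 1026.00 cN

1026.00 cN


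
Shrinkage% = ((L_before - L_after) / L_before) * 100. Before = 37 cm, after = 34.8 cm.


Formula: Shrinkage% = ((L_before - L_after) / L_before) * 100
Step 1: Shrinkage = 37 - 34.8 = 2.2 cm
Step 2: Shrinkage% = (2.2 / 37) * 100
Step 3: Shrinkage% = 0.059459 * 100 = 5.9459% ≈ 5.9%

5.9%


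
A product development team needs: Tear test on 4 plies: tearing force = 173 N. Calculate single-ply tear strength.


Formula: Per-ply strength = Total force / Number of plies
Per-ply = 173 N / 4
Per-ply = 43.25 N

43.25 N


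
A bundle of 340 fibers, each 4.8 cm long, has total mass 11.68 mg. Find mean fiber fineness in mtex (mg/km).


Formula: fineness (mtex) = mass (mg) / total length (km) = (mass_mg / total_length_m) * 1000
Step 1: Convert fiber length: 4.8 cm = 0.048 m
Step 2: Total fiber length = 340 * 0.048 = 16.32 m
Step 3: Linear density = 11.68 mg / 16.32 m = 0.7157 mg/m
Step 4: fineness = 0.7157 * 1000 = 715.7 mtex

715.7 mtex


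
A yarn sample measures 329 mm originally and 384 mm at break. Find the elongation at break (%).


Formula: Elongation (%) = ((L_break - L0) / L0) * 100
Step 1: Extension = 384 - 329 = 55 mm
Step 2: Elongation = (55 / 329) * 100
Step 3: Elongation = 0.167173 * 100 = 16.7173% ≈ 16.7%

16.7%


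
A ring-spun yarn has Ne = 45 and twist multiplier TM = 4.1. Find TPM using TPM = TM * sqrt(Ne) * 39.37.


Formula: TPM = TM * sqrt(Ne) * 39.37
Step 1: sqrt(Ne) = sqrt(45) = 6.7082
Step 2: TM * sqrt(Ne) = 4.1 * 6.7082 = 27.5036
Step 3: TPM = 27.5036 * 39.37 = 1083 twists/m

1083 twists/m


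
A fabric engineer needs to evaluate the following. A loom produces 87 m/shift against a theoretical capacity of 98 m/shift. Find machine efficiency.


Formula: Efficiency% = (Actual output / Theoretical output) * 100
Efficiency% = (87 / 98) * 100
Efficiency% = 0.887755 * 100 = 88.7755% ≈ 88.8%

88.8%


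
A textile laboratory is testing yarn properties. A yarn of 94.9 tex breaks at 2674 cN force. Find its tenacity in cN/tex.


Formula: Tenacity = Breaking force / Linear density
Tenacity = 2674 cN / 94.9 tex
Tenacity = 28.18 cN/tex

28.18 cN/tex


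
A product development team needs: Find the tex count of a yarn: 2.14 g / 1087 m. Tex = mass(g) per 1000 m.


Formula: Tex = (mass_g / length_m) * 1000
Substituting: Tex = (2.14 / 1087) * 1000
Intermediate: 2.14 / 1087 = 0.00196872 g/m
Tex = 0.00196872 * 1000 = 1.97 tex

1.97 tex


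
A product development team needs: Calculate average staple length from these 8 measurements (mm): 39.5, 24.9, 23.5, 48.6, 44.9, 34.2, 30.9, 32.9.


Formula: Mean = sum of lengths / count
Sum = 39.5 + 24.9 + 23.5 + 48.6 + 44.9 + 34.2 + 30.9 + 32.9
Sum = 279.4 mm
Mean = 279.4 / 8 = 34.93 mm

34.93 mm


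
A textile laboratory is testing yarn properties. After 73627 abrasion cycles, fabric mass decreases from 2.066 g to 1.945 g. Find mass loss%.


Formula: Mass loss% = ((m_before - m_after) / m_before) * 100
Step 1: Mass loss = 2.066 - 1.945 = 0.121 g
Step 2: Ratio = 0.121 / 2.066 = 0.0585673
Step 3: Mass loss% = 0.0585673 * 100 = 5.85673% ≈ 5.86%

5.86%


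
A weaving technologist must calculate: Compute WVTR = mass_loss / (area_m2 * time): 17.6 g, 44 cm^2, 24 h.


Formula: WVTR = mass_loss / (area * time)
Step 1: Convert area: 44 cm^2 = 0.0044 m^2
Step 2: WVTR = 17.6 g / (0.0044 m^2 * 24 h)
Step 3: WVTR = 17.6 / 0.1056 = 166.7 g/m^2/h

166.7 g/m^2/h


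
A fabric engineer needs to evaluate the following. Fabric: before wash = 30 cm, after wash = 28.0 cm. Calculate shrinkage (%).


Formula: Shrinkage% = ((L_before - L_after) / L_before) * 100
Step 1: Shrinkage = 30 - 28.0 = 2.0 cm
Step 2: Shrinkage% = (2.0 / 30) * 100
Step 3: Shrinkage% = 0.066667 * 100 = 6.6667% ≈ 6.7%

6.7%


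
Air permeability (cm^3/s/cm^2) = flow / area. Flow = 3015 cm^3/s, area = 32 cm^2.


Formula: Air Permeability = Airflow / Test Area
AP = 3015 cm^3/s / 32 cm^2
AP = 94.2 cm^3/s/cm^2

94.2 cm^3/s/cm^2


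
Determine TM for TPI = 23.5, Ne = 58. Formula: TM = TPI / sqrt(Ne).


Formula: TM = TPI / sqrt(Ne)
Step 1: sqrt(Ne) = sqrt(58) = 7.6158
Step 2: TM = 23.5 / 7.6158 = 3.09

3.09 TM


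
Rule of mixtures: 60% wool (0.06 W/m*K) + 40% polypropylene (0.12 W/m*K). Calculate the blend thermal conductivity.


Formula: Blend property = (fraction_A * property_A) + (fraction_B * property_B)
Step 1: Contribution A = 60/100 * 0.06 W/m*K = 0.036 W/m*K
Step 2: Contribution B = 40/100 * 0.12 W/m*K = 0.048 W/m*K
Step 3: Blend thermal conductivity = 0.036 + 0.048 = 0.084 W/m*K

0.084 W/m*K


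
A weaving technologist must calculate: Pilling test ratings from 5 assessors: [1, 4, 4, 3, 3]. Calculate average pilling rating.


Formula: Mean = sum / count
Sum = 1 + 4 + 4 + 3 + 3 = 15
Mean = 15 / 5 = 3.0

3.0


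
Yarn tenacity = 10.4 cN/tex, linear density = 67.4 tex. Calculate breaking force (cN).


Formula: Breaking force = Tenacity * Linear density
F = 10.4 cN/tex * 67.4 tex
F = 700.96 cN

700.96 cN


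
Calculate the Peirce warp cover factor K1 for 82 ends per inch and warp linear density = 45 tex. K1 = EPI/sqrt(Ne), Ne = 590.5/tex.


Formula: K1 = EPI / sqrt(Ne), with Ne = 590.5 / tex_warp
Step 1: Ne = 590.5 / 45 = 13.122
Step 2: sqrt(Ne) = sqrt(13.122) = 3.6224
Step 3: K1 = 82 / 3.6224 = 22.6

22.6


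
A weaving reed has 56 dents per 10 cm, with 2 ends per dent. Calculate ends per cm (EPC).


Formula: EPC = (dents per 10 cm * ends per dent) / 10
Step 1: Total ends per 10 cm = 56 * 2 = 112
Step 2: EPC = 112 / 10 = 11.2 ends/cm

11.2 ends/cm


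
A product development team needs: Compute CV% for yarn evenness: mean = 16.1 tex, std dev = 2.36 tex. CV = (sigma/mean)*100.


Formula: CV% = (standard deviation / mean) * 100
Step 1: Ratio = 2.36 / 16.1 = 0.146584
Step 2: CV% = 0.146584 * 100 = 14.6584% ≈ 14.7%

14.7%


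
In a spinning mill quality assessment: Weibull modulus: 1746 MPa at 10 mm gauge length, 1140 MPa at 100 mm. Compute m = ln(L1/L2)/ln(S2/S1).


Formula: m = ln(L1/L2) / ln(S2/S1)
Step 1: ln(L1/L2) = ln(10/100) = -2.30259
Step 2: S2/S1 = 1140/1746 = 0.65292
Step 3: ln(S2/S1) = ln(0.65292) = -0.42630
Step 4: m = -2.30259 / -0.42630 = 5.40

5.40 (Weibull m)


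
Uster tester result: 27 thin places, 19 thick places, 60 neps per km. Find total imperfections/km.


Formula: Total = thin places + thick places + neps
Total = 27 + 19 + 60
Total = 106 imperfections/km

106 imperfections/km


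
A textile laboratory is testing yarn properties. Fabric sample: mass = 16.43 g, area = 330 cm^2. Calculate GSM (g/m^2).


Formula: GSM = mass_g / area_m2
Step 1: Convert area: 330 cm^2 = 330 / 10000 = 0.033 m^2
Step 2: GSM = 16.43 g / 0.033 m^2 = 497.9 g/m^2

497.9 g/m^2


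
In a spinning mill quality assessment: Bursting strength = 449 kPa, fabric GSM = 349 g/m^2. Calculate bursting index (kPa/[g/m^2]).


Formula: Bursting Index = Bursting Strength / Fabric GSM
BI = 449 kPa / 349 g/m^2
BI = 1.287 kPa/(g/m^2)

1.287 kPa/(g/m^2)


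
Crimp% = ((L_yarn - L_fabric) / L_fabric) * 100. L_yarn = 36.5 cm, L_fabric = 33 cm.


Formula: Crimp% = ((L_yarn - L_fabric) / L_fabric) * 100
Step 1: Extension = 36.5 - 33 = 3.5 cm
Step 2: Crimp% = (3.5 / 33) * 100
Step 3: Crimp% = 0.106061 * 100 = 10.6061% ≈ 10.6%

10.6%


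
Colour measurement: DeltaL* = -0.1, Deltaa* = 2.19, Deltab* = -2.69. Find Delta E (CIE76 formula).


Formula: Delta E = sqrt(dL*^2 + da*^2 + db*^2)
Step 1: dL*^2 = (-0.1)^2 = 0.01
Step 2: da*^2 = 2.19^2 = 4.7961
Step 3: db*^2 = (-2.69)^2 = 7.2361
Step 4: Sum = 0.01 + 4.7961 + 7.2361 = 12.0422
Step 5: Delta E = sqrt(12.0422) = 3.47

3.47 Delta E


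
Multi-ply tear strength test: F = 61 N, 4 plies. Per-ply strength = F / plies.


Formula: Per-ply strength = Total force / Number of plies
Per-ply = 61 N / 4
Per-ply = 15.25 N

15.25 N


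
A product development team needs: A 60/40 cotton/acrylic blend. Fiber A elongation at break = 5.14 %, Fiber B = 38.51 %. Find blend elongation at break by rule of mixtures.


Formula: Blend property = (fraction_A * property_A) + (fraction_B * property_B)
Step 1: Contribution A = 60/100 * 5.14 % = 3.084 %
Step 2: Contribution B = 40/100 * 38.51 % = 15.404 %
Step 3: Blend elongation at break = 3.084 + 15.404 = 18.488 %

18.488 %


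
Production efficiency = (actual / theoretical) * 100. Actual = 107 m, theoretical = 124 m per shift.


Formula: Efficiency% = (Actual output / Theoretical output) * 100
Efficiency% = (107 / 124) * 100
Efficiency% = 0.862903 * 100 = 86.2903% ≈ 86.3%

86.3%


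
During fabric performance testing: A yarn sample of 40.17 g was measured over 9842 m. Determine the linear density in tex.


Formula: Tex = (mass_g / length_m) * 1000
Substituting: Tex = (40.17 / 9842) * 1000
Intermediate: 40.17 / 9842 = 0.00408149 g/m
Tex = 0.00408149 * 1000 = 4.08 tex

4.08 tex


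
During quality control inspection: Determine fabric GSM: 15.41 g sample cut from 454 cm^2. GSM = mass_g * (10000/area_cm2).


Formula: GSM = mass_g / area_m2
Step 1: Convert area: 454 cm^2 = 454 / 10000 = 0.0454 m^2
Step 2: GSM = 15.41 g / 0.0454 m^2 = 339.4 g/m^2

339.4 g/m^2


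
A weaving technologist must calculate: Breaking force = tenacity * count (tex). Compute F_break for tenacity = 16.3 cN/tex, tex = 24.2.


Formula: Breaking force = Tenacity * Linear density
F = 16.3 cN/tex * 24.2 tex
F = 394.46 cN

394.46 cN


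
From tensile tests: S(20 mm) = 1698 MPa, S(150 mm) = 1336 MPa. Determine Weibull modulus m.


Formula: m = ln(L1/L2) / ln(S2/S1)
Step 1: ln(L1/L2) = ln(20/150) = -2.01490
Step 2: S2/S1 = 1336/1698 = 0.78681
Step 3: ln(S2/S1) = ln(0.78681) = -0.23977
Step 4: m = -2.01490 / -0.23977 = 8.40

8.40 (Weibull m)


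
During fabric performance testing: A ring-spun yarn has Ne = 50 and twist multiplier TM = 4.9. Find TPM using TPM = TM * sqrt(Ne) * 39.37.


Formula: TPM = TM * sqrt(Ne) * 39.37
Step 1: sqrt(Ne) = sqrt(50) = 7.0711
Step 2: TM * sqrt(Ne) = 4.9 * 7.0711 = 34.6484
Step 3: TPM = 34.6484 * 39.37 = 1364 twists/m

1364 twists/m


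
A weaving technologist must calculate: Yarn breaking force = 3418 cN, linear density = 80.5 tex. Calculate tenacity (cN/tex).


Formula: Tenacity = Breaking force / Linear density
Tenacity = 3418 cN / 80.5 tex
Tenacity = 42.46 cN/tex

42.46 cN/tex


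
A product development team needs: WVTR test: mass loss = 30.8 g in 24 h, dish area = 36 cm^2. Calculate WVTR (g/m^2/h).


Formula: WVTR = mass_loss / (area * time)
Step 1: Convert area: 36 cm^2 = 0.0036 m^2
Step 2: WVTR = 30.8 g / (0.0036 m^2 * 24 h)
Step 3: WVTR = 30.8 / 0.0864 = 356.5 g/m^2/h

356.5 g/m^2/h


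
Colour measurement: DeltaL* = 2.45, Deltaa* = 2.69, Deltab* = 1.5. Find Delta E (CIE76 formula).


Formula: Delta E = sqrt(dL*^2 + da*^2 + db*^2)
Step 1: dL*^2 = 2.45^2 = 6.0025
Step 2: da*^2 = 2.69^2 = 7.2361
Step 3: db*^2 = 1.5^2 = 2.25
Step 4: Sum = 6.0025 + 7.2361 + 2.25 = 15.4886
Step 5: Delta E = sqrt(15.4886) = 3.94

3.94 Delta E


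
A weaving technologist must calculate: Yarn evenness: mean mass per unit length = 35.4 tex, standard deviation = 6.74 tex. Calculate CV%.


Formula: CV% = (standard deviation / mean) * 100
Step 1: Ratio = 6.74 / 35.4 = 0.190395
Step 2: CV% = 0.190395 * 100 = 19.0395% ≈ 19.0%

19.0%


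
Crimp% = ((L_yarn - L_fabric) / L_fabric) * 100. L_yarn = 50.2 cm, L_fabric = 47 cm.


Formula: Crimp% = ((L_yarn - L_fabric) / L_fabric) * 100
Step 1: Extension = 50.2 - 47 = 3.2 cm
Step 2: Crimp% = (3.2 / 47) * 100
Step 3: Crimp% = 0.068085 * 100 = 6.8085% ≈ 6.8%

6.8%


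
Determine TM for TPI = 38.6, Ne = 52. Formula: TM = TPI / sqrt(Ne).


Formula: TM = TPI / sqrt(Ne)
Step 1: sqrt(Ne) = sqrt(52) = 7.2111
Step 2: TM = 38.6 / 7.2111 = 5.35

5.35 TM


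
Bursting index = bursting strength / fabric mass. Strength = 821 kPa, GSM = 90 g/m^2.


Formula: Bursting Index = Bursting Strength / Fabric GSM
BI = 821 kPa / 90 g/m^2
BI = 9.122 kPa/(g/m^2)

9.122 kPa/(g/m^2)


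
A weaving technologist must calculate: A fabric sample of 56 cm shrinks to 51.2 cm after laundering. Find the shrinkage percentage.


Formula: Shrinkage% = ((L_before - L_after) / L_before) * 100
Step 1: Shrinkage = 56 - 51.2 = 4.8 cm
Step 2: Shrinkage% = (4.8 / 56) * 100
Step 3: Shrinkage% = 0.085714 * 100 = 8.5714% ≈ 8.6%

8.6%


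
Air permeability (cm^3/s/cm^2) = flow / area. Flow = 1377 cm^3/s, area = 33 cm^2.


Formula: Air Permeability = Airflow / Test Area
AP = 1377 cm^3/s / 33 cm^2
AP = 41.7 cm^3/s/cm^2

41.7 cm^3/s/cm^2


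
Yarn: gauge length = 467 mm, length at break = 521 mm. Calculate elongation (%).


Formula: Elongation (%) = ((L_break - L0) / L0) * 100
Step 1: Extension = 521 - 467 = 54 mm
Step 2: Elongation = (54 / 467) * 100
Step 3: Elongation = 0.115632 * 100 = 11.5632% ≈ 11.6%

11.6%


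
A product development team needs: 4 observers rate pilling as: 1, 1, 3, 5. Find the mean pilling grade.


Formula: Mean = sum / count
Sum = 1 + 1 + 3 + 5 = 10
Mean = 10 / 4 = 2.5

2.5


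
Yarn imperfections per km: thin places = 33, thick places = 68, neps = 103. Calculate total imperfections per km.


Formula: Total = thin places + thick places + neps
Total = 33 + 68 + 103
Total = 204 imperfections/km

204 imperfections/km


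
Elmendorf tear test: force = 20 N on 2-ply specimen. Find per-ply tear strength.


Formula: Per-ply strength = Total force / Number of plies
Per-ply = 20 N / 2
Per-ply = 10 N

10 N


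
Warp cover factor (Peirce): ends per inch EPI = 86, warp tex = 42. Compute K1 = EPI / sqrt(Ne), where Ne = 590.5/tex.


Formula: K1 = EPI / sqrt(Ne), with Ne = 590.5 / tex_warp
Step 1: Ne = 590.5 / 42 = 14.06
Step 2: sqrt(Ne) = sqrt(14.06) = 3.7497
Step 3: K1 = 86 / 3.7497 = 22.9

22.9


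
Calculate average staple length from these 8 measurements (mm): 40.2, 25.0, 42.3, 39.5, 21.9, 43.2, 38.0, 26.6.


Formula: Mean = sum of lengths / count
Sum = 40.2 + 25.0 + 42.3 + 39.5 + 21.9 + 43.2 + 38.0 + 26.6
Sum = 276.7 mm
Mean = 276.7 / 8 = 34.59 mm

34.59 mm


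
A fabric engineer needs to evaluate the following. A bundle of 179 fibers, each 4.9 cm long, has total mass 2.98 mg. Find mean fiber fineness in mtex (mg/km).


Formula: fineness (mtex) = mass (mg) / total length (km) = (mass_mg / total_length_m) * 1000
Step 1: Convert fiber length: 4.9 cm = 0.049 m
Step 2: Total fiber length = 179 * 0.049 = 8.771 m
Step 3: Linear density = 2.98 mg / 8.771 m = 0.3398 mg/m
Step 4: fineness = 0.3398 * 1000 = 339.8 mtex

339.8 mtex


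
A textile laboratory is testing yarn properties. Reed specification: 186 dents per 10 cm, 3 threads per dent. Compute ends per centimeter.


Formula: EPC = (dents per 10 cm * ends per dent) / 10
Step 1: Total ends per 10 cm = 186 * 3 = 558
Step 2: EPC = 558 / 10 = 55.8 ends/cm

55.8 ends/cm


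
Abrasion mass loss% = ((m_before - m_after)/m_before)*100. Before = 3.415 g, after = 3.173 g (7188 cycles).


Formula: Mass loss% = ((m_before - m_after) / m_before) * 100
Step 1: Mass loss = 3.415 - 3.173 = 0.242 g
Step 2: Ratio = 0.242 / 3.415 = 0.0708638
Step 3: Mass loss% = 0.0708638 * 100 = 7.08638% ≈ 7.09%

7.09%


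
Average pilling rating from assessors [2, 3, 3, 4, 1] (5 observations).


Formula: Mean = sum / count
Sum = 2 + 3 + 3 + 4 + 1 = 13
Mean = 13 / 5 = 2.6

2.6


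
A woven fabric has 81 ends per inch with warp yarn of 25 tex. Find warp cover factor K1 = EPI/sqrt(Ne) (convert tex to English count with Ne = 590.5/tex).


Formula: K1 = EPI / sqrt(Ne), with Ne = 590.5 / tex_warp
Step 1: Ne = 590.5 / 25 = 23.62
Step 2: sqrt(Ne) = sqrt(23.62) = 4.86
Step 3: K1 = 81 / 4.86 = 16.7

16.7


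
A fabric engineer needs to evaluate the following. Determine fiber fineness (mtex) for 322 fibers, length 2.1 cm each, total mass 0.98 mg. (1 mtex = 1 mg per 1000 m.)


Formula: fineness (mtex) = mass (mg) / total length (km) = (mass_mg / total_length_m) * 1000
Step 1: Convert fiber length: 2.1 cm = 0.021 m
Step 2: Total fiber length = 322 * 0.021 = 6.762 m
Step 3: Linear density = 0.98 mg / 6.762 m = 0.1449 mg/m
Step 4: fineness = 0.1449 * 1000 = 144.9 mtex

144.9 mtex


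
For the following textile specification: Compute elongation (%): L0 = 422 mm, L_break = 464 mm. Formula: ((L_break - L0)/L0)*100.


Formula: Elongation (%) = ((L_break - L0) / L0) * 100
Step 1: Extension = 464 - 422 = 42 mm
Step 2: Elongation = (42 / 422) * 100
Step 3: Elongation = 0.099526 * 100 = 9.9526% ≈ 10.0%

10.0%


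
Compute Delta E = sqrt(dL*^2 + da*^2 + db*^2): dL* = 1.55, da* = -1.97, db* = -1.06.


Formula: Delta E = sqrt(dL*^2 + da*^2 + db*^2)
Step 1: dL*^2 = 1.55^2 = 2.4025
Step 2: da*^2 = (-1.97)^2 = 3.8809
Step 3: db*^2 = (-1.06)^2 = 1.1236
Step 4: Sum = 2.4025 + 3.8809 + 1.1236 = 7.407
Step 5: Delta E = sqrt(7.407) = 2.72

2.72 Delta E


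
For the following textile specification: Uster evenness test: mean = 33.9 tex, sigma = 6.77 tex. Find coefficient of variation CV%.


Formula: CV% = (standard deviation / mean) * 100
Step 1: Ratio = 6.77 / 33.9 = 0.199705
Step 2: CV% = 0.199705 * 100 = 19.9705% ≈ 20.0%

20.0%


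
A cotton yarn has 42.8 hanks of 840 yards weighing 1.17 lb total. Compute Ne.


Formula: Ne = hanks / mass_lb
Substituting: Ne = 42.8 / 1.17
Ne = 36.6

36.6 Ne


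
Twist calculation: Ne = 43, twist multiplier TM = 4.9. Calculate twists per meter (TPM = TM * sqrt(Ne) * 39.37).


Formula: TPM = TM * sqrt(Ne) * 39.37
Step 1: sqrt(Ne) = sqrt(43) = 6.5574
Step 2: TM * sqrt(Ne) = 4.9 * 6.5574 = 32.1313
Step 3: TPM = 32.1313 * 39.37 = 1265 twists/m

1265 twists/m


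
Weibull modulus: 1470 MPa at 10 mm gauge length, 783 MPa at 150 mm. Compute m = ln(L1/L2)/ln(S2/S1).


Formula: m = ln(L1/L2) / ln(S2/S1)
Step 1: ln(L1/L2) = ln(10/150) = -2.70805
Step 2: S2/S1 = 783/1470 = 0.53265
Step 3: ln(S2/S1) = ln(0.53265) = -0.62989
Step 4: m = -2.70805 / -0.62989 = 4.30

4.30 (Weibull m)


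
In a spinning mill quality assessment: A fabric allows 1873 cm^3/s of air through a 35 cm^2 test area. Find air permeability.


Formula: Air Permeability = Airflow / Test Area
AP = 1873 cm^3/s / 35 cm^2
AP = 53.5 cm^3/s/cm^2

53.5 cm^3/s/cm^2


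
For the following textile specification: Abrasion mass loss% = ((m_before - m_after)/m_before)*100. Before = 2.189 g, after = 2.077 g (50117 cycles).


Formula: Mass loss% = ((m_before - m_after) / m_before) * 100
Step 1: Mass loss = 2.189 - 2.077 = 0.112 g
Step 2: Ratio = 0.112 / 2.189 = 0.0511649
Step 3: Mass loss% = 0.0511649 * 100 = 5.11649% ≈ 5.12%

5.12%


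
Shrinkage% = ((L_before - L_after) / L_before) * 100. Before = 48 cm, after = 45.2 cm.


Formula: Shrinkage% = ((L_before - L_after) / L_before) * 100
Step 1: Shrinkage = 48 - 45.2 = 2.8 cm
Step 2: Shrinkage% = (2.8 / 48) * 100
Step 3: Shrinkage% = 0.058333 * 100 = 5.8333% ≈ 5.8%

5.8%


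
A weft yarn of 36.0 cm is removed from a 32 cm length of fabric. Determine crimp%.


Formula: Crimp% = ((L_yarn - L_fabric) / L_fabric) * 100
Step 1: Extension = 36.0 - 32 = 4.0 cm
Step 2: Crimp% = (4.0 / 32) * 100
Step 3: Crimp% = 0.125 * 100 = 12.5%

12.5%


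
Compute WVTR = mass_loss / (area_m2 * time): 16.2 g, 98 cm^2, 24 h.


Formula: WVTR = mass_loss / (area * time)
Step 1: Convert area: 98 cm^2 = 0.0098 m^2
Step 2: WVTR = 16.2 g / (0.0098 m^2 * 24 h)
Step 3: WVTR = 16.2 / 0.2352 = 68.9 g/m^2/h

68.9 g/m^2/h


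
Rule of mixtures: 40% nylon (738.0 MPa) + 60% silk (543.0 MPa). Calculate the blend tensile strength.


Formula: Blend property = (fraction_A * property_A) + (fraction_B * property_B)
Step 1: Contribution A = 40/100 * 738.0 MPa = 295.2 MPa
Step 2: Contribution B = 60/100 * 543.0 MPa = 325.8 MPa
Step 3: Blend tensile strength = 295.2 + 325.8 = 621.0 MPa

621.0 MPa


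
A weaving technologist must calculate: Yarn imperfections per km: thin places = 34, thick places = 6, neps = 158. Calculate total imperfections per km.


Formula: Total = thin places + thick places + neps
Total = 34 + 6 + 158
Total = 198 imperfections/km

198 imperfections/km


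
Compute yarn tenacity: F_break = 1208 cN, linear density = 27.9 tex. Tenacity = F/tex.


Formula: Tenacity = Breaking force / Linear density
Tenacity = 1208 cN / 27.9 tex
Tenacity = 43.30 cN/tex

43.30 cN/tex


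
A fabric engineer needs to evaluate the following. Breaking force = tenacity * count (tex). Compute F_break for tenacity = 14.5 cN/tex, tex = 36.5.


Formula: Breaking force = Tenacity * Linear density
F = 14.5 cN/tex * 36.5 tex
F = 529.25 cN

529.25 cN


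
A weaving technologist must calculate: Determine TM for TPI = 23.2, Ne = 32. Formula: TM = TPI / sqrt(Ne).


Formula: TM = TPI / sqrt(Ne)
Step 1: sqrt(Ne) = sqrt(32) = 5.6569
Step 2: TM = 23.2 / 5.6569 = 4.10

4.10 TM


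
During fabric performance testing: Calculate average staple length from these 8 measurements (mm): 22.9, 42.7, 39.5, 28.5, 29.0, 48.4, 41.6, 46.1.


Formula: Mean = sum of lengths / count
Sum = 22.9 + 42.7 + 39.5 + 28.5 + 29.0 + 48.4 + 41.6 + 46.1
Sum = 298.7 mm
Mean = 298.7 / 8 = 37.34 mm

37.34 mm


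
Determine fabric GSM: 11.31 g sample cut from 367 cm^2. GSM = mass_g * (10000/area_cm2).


Formula: GSM = mass_g / area_m2
Step 1: Convert area: 367 cm^2 = 367 / 10000 = 0.0367 m^2
Step 2: GSM = 11.31 g / 0.0367 m^2 = 308.2 g/m^2

308.2 g/m^2


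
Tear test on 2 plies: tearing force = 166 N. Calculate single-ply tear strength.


Formula: Per-ply strength = Total force / Number of plies
Per-ply = 166 N / 2
Per-ply = 83 N

83 N


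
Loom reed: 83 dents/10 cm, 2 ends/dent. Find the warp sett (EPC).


Formula: EPC = (dents per 10 cm * ends per dent) / 10
Step 1: Total ends per 10 cm = 83 * 2 = 166
Step 2: EPC = 166 / 10 = 16.6 ends/cm

16.6 ends/cm


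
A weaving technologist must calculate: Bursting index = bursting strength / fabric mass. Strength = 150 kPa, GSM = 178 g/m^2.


Formula: Bursting Index = Bursting Strength / Fabric GSM
BI = 150 kPa / 178 g/m^2
BI = 0.843 kPa/(g/m^2)

0.843 kPa/(g/m^2)


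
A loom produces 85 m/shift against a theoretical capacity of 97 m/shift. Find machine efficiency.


Formula: Efficiency% = (Actual output / Theoretical output) * 100
Efficiency% = (85 / 97) * 100
Efficiency% = 0.876289 * 100 = 87.6289% ≈ 87.6%

87.6%


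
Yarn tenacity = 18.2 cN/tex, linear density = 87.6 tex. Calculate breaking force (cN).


Formula: Breaking force = Tenacity * Linear density
F = 18.2 cN/tex * 87.6 tex
F = 1594.32 cN

1594.32 cN


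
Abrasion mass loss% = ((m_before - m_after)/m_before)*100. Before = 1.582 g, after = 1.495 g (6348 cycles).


Formula: Mass loss% = ((m_before - m_after) / m_before) * 100
Step 1: Mass loss = 1.582 - 1.495 = 0.087 g
Step 2: Ratio = 0.087 / 1.582 = 0.0549937
Step 3: Mass loss% = 0.0549937 * 100 = 5.49937% ≈ 5.50%

5.50%


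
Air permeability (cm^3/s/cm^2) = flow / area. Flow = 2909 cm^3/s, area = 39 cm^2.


Formula: Air Permeability = Airflow / Test Area
AP = 2909 cm^3/s / 39 cm^2
AP = 74.6 cm^3/s/cm^2

74.6 cm^3/s/cm^2


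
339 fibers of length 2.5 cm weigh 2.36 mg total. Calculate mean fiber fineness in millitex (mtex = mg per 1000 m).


Formula: fineness (mtex) = mass (mg) / total length (km) = (mass_mg / total_length_m) * 1000
Step 1: Convert fiber length: 2.5 cm = 0.025 m
Step 2: Total fiber length = 339 * 0.025 = 8.475 m
Step 3: Linear density = 2.36 mg / 8.475 m = 0.2785 mg/m
Step 4: fineness = 0.2785 * 1000 = 278.5 mtex

278.5 mtex


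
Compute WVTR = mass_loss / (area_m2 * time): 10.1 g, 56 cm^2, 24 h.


Formula: WVTR = mass_loss / (area * time)
Step 1: Convert area: 56 cm^2 = 0.0056 m^2
Step 2: WVTR = 10.1 g / (0.0056 m^2 * 24 h)
Step 3: WVTR = 10.1 / 0.1344 = 75.1 g/m^2/h

75.1 g/m^2/h


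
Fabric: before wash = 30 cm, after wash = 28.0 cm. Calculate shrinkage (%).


Formula: Shrinkage% = ((L_before - L_after) / L_before) * 100
Step 1: Shrinkage = 30 - 28.0 = 2.0 cm
Step 2: Shrinkage% = (2.0 / 30) * 100
Step 3: Shrinkage% = 0.066667 * 100 = 6.6667% ≈ 6.7%

6.7%


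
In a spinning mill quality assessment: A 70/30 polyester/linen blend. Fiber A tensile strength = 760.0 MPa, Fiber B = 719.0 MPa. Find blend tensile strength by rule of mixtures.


Formula: Blend property = (fraction_A * property_A) + (fraction_B * property_B)
Step 1: Contribution A = 70/100 * 760.0 MPa = 532.0 MPa
Step 2: Contribution B = 30/100 * 719.0 MPa = 215.7 MPa
Step 3: Blend tensile strength = 532.0 + 215.7 = 747.7 MPa

747.7 MPa


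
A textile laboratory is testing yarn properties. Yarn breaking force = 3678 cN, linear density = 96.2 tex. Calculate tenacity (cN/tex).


Formula: Tenacity = Breaking force / Linear density
Tenacity = 3678 cN / 96.2 tex
Tenacity = 38.23 cN/tex

38.23 cN/tex


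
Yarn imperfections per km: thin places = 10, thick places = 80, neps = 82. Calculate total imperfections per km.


Formula: Total = thin places + thick places + neps
Total = 10 + 80 + 82
Total = 172 imperfections/km

172 imperfections/km


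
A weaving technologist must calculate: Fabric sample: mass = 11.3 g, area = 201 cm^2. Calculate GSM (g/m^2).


Formula: GSM = mass_g / area_m2
Step 1: Convert area: 201 cm^2 = 201 / 10000 = 0.0201 m^2
Step 2: GSM = 11.3 g / 0.0201 m^2 = 562.2 g/m^2

562.2 g/m^2


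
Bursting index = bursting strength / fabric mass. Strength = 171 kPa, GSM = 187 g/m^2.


Formula: Bursting Index = Bursting Strength / Fabric GSM
BI = 171 kPa / 187 g/m^2
BI = 0.914 kPa/(g/m^2)

0.914 kPa/(g/m^2)


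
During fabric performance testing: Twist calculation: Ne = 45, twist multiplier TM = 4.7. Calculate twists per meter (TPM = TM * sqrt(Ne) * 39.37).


Formula: TPM = TM * sqrt(Ne) * 39.37
Step 1: sqrt(Ne) = sqrt(45) = 6.7082
Step 2: TM * sqrt(Ne) = 4.7 * 6.7082 = 31.5285
Step 3: TPM = 31.5285 * 39.37 = 1241 twists/m

1241 twists/m


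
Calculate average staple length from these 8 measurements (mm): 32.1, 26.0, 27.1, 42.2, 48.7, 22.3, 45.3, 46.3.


Formula: Mean = sum of lengths / count
Sum = 32.1 + 26.0 + 27.1 + 42.2 + 48.7 + 22.3 + 45.3 + 46.3
Sum = 290.0 mm
Mean = 290.0 / 8 = 36.25 mm

36.25 mm


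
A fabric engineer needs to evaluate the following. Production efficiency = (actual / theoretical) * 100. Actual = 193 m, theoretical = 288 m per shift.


Formula: Efficiency% = (Actual output / Theoretical output) * 100
Efficiency% = (193 / 288) * 100
Efficiency% = 0.670139 * 100 = 67.0139% ≈ 67.0%

67.0%


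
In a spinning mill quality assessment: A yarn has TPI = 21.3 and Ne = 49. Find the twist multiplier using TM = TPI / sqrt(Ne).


Formula: TM = TPI / sqrt(Ne)
Step 1: sqrt(Ne) = sqrt(49) = 7
Step 2: TM = 21.3 / 7 = 3.04

3.04 TM


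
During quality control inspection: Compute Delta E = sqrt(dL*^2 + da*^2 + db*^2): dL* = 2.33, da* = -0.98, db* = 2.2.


Formula: Delta E = sqrt(dL*^2 + da*^2 + db*^2)
Step 1: dL*^2 = 2.33^2 = 5.4289
Step 2: da*^2 = (-0.98)^2 = 0.9604
Step 3: db*^2 = 2.2^2 = 4.84
Step 4: Sum = 5.4289 + 0.9604 + 4.84 = 11.2293
Step 5: Delta E = sqrt(11.2293) = 3.35

3.35 Delta E


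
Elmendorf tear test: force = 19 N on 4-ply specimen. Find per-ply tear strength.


Formula: Per-ply strength = Total force / Number of plies
Per-ply = 19 N / 4
Per-ply = 4.75 N

4.75 N


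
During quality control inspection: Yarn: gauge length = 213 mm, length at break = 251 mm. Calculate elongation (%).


Formula: Elongation (%) = ((L_break - L0) / L0) * 100
Step 1: Extension = 251 - 213 = 38 mm
Step 2: Elongation = (38 / 213) * 100
Step 3: Elongation = 0.178404 * 100 = 17.8404% ≈ 17.8%

17.8%


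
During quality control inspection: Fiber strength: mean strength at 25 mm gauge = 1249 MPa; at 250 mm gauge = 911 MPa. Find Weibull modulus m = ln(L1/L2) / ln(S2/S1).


Formula: m = ln(L1/L2) / ln(S2/S1)
Step 1: ln(L1/L2) = ln(25/250) = -2.30259
Step 2: S2/S1 = 911/1249 = 0.72938
Step 3: ln(S2/S1) = ln(0.72938) = -0.31556
Step 4: m = -2.30259 / -0.31556 = 7.30

7.30 (Weibull m)


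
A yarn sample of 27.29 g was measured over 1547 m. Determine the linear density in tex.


Formula: Tex = (mass_g / length_m) * 1000
Substituting: Tex = (27.29 / 1547) * 1000
Intermediate: 27.29 / 1547 = 0.01764059 g/m
Tex = 0.01764059 * 1000 = 17.64 tex

17.64 tex


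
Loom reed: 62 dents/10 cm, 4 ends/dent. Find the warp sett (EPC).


Formula: EPC = (dents per 10 cm * ends per dent) / 10
Step 1: Total ends per 10 cm = 62 * 4 = 248
Step 2: EPC = 248 / 10 = 24.8 ends/cm

24.8 ends/cm


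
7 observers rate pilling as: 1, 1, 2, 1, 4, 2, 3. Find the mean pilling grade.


Formula: Mean = sum / count
Sum = 1 + 1 + 2 + 1 + 4 + 2 + 3 = 14
Mean = 14 / 7 = 2.0

2.0


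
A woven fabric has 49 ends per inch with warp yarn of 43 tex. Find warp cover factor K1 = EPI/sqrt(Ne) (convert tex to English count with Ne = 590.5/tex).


Formula: K1 = EPI / sqrt(Ne), with Ne = 590.5 / tex_warp
Step 1: Ne = 590.5 / 43 = 13.733
Step 2: sqrt(Ne) = sqrt(13.733) = 3.7058
Step 3: K1 = 49 / 3.7058 = 13.2

13.2


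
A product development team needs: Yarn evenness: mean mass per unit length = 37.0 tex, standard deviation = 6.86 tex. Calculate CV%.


Formula: CV% = (standard deviation / mean) * 100
Step 1: Ratio = 6.86 / 37.0 = 0.185405
Step 2: CV% = 0.185405 * 100 = 18.5405% ≈ 18.5%

18.5%


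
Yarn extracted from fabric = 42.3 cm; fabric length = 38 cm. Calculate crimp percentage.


Formula: Crimp% = ((L_yarn - L_fabric) / L_fabric) * 100
Step 1: Extension = 42.3 - 38 = 4.3 cm
Step 2: Crimp% = (4.3 / 38) * 100
Step 3: Crimp% = 0.113158 * 100 = 11.3158% ≈ 11.3%

11.3%


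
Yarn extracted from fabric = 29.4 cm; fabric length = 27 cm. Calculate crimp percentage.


Formula: Crimp% = ((L_yarn - L_fabric) / L_fabric) * 100
Step 1: Extension = 29.4 - 27 = 2.4 cm
Step 2: Crimp% = (2.4 / 27) * 100
Step 3: Crimp% = 0.088889 * 100 = 8.8889% ≈ 8.9%

8.9%


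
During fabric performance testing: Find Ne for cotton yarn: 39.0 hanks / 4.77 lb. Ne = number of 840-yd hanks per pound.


Formula: Ne = hanks / mass_lb
Substituting: Ne = 39.0 / 4.77
Ne = 8.2

8.2 Ne


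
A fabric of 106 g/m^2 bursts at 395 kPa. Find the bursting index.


Formula: Bursting Index = Bursting Strength / Fabric GSM
BI = 395 kPa / 106 g/m^2
BI = 3.726 kPa/(g/m^2)

3.726 kPa/(g/m^2)


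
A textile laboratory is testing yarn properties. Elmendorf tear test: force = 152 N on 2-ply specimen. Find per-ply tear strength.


Formula: Per-ply strength = Total force / Number of plies
Per-ply = 152 N / 2
Per-ply = 76 N

76 N


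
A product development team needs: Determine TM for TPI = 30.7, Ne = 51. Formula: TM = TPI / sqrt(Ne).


Formula: TM = TPI / sqrt(Ne)
Step 1: sqrt(Ne) = sqrt(51) = 7.1414
Step 2: TM = 30.7 / 7.1414 = 4.30

4.30 TM


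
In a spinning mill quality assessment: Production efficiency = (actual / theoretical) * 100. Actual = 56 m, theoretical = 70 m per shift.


Formula: Efficiency% = (Actual output / Theoretical output) * 100
Efficiency% = (56 / 70) * 100
Efficiency% = 0.8 * 100 = 80.0%

80.0%


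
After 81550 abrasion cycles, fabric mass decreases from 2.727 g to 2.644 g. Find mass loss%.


Formula: Mass loss% = ((m_before - m_after) / m_before) * 100
Step 1: Mass loss = 2.727 - 2.644 = 0.083 g
Step 2: Ratio = 0.083 / 2.727 = 0.0304364
Step 3: Mass loss% = 0.0304364 * 100 = 3.04364% ≈ 3.04%

3.04%


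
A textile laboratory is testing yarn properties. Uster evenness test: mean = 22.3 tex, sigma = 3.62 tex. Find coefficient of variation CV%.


Formula: CV% = (standard deviation / mean) * 100
Step 1: Ratio = 3.62 / 22.3 = 0.162332
Step 2: CV% = 0.162332 * 100 = 16.2332% ≈ 16.2%

16.2%


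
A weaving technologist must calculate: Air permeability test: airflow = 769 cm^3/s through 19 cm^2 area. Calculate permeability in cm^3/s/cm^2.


Formula: Air Permeability = Airflow / Test Area
AP = 769 cm^3/s / 19 cm^2
AP = 40.5 cm^3/s/cm^2

40.5 cm^3/s/cm^2


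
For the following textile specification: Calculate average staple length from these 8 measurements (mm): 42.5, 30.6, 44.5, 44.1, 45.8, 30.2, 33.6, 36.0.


Formula: Mean = sum of lengths / count
Sum = 42.5 + 30.6 + 44.5 + 44.1 + 45.8 + 30.2 + 33.6 + 36.0
Sum = 307.3 mm
Mean = 307.3 / 8 = 38.41 mm

38.41 mm


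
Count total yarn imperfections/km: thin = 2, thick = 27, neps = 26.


Formula: Total = thin places + thick places + neps
Total = 2 + 27 + 26
Total = 55 imperfections/km

55 imperfections/km


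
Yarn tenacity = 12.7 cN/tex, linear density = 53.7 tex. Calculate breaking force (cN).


Formula: Breaking force = Tenacity * Linear density
F = 12.7 cN/tex * 53.7 tex
F = 681.99 cN

681.99 cN


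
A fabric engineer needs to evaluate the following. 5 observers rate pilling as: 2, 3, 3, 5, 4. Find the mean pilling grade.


Formula: Mean = sum / count
Sum = 2 + 3 + 3 + 5 + 4 = 17
Mean = 17 / 5 = 3.4

3.4


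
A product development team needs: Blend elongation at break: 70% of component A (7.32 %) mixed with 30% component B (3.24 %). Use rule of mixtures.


Formula: Blend property = (fraction_A * property_A) + (fraction_B * property_B)
Step 1: Contribution A = 70/100 * 7.32 % = 5.124 %
Step 2: Contribution B = 30/100 * 3.24 % = 0.972 %
Step 3: Blend elongation at break = 5.124 + 0.972 = 6.096 %

6.096 %


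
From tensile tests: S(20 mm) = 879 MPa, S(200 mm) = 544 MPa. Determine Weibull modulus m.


Formula: m = ln(L1/L2) / ln(S2/S1)
Step 1: ln(L1/L2) = ln(20/200) = -2.30259
Step 2: S2/S1 = 544/879 = 0.61889
Step 3: ln(S2/S1) = ln(0.61889) = -0.47983
Step 4: m = -2.30259 / -0.47983 = 4.80

4.80 (Weibull m)


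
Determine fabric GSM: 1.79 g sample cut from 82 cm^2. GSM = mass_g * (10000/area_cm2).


Formula: GSM = mass_g / area_m2
Step 1: Convert area: 82 cm^2 = 82 / 10000 = 0.0082 m^2
Step 2: GSM = 1.79 g / 0.0082 m^2 = 218.3 g/m^2

218.3 g/m^2


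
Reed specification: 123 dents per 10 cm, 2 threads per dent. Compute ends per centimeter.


Formula: EPC = (dents per 10 cm * ends per dent) / 10
Step 1: Total ends per 10 cm = 123 * 2 = 246
Step 2: EPC = 246 / 10 = 24.6 ends/cm

24.6 ends/cm
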